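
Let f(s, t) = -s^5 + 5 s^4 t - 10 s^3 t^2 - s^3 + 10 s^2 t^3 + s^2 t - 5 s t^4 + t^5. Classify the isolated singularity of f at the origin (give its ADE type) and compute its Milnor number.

Type D6, Milnor number mu = 6.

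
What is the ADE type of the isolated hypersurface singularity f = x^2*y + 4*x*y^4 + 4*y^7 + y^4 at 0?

D_{5}

The Hessian of f at 0 is [[0, 0], [0, 0]] with rank 0, so corank 2. A Groebner basis of the Jacobian ideal J(f) in C{x,y} is {x^3, x^2/4 + y^3, x*y}; counting standard monomials gives mu = 5. Corank 2; j^3 = x^2*y has shape L^2 M (L != M), so D-series; mu = 5 gives D_5.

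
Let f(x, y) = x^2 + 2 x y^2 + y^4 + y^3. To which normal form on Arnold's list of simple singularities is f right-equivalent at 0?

A2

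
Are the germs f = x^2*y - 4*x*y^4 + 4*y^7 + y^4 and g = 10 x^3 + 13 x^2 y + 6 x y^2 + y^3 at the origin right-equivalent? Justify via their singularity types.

No.

The Hessian of f at 0 has rank 0. Corank 2; j^3 = x^2*y has shape L^2 M (L != M), so D-series; mu = 5 gives D_5. The Hessian of g at 0 has rank 0. Corank 2; j^3 = (2*x + y)*(5*x^2 + 4*x*y + y^2) splits into three distinct lines over C (the quadratic factor has nonzero discriminant), so D_4. f is D_5 but g is D_4, hence not right-equivalent.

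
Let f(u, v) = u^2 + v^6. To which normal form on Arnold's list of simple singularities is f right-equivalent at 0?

The Hessian of f at 0 is [[2, 0], [0, 0]] with rank 1, so corank 1. A Groebner basis of the Jacobian ideal J(f) in C{u,v} is {v^5, u}; counting standard monomials gives mu = 5. Corank 1: A-series; mu = 5 gives A_5.

A5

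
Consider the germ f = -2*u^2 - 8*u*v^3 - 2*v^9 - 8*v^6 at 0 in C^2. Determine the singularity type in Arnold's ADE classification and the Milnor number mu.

Type A8, Milnor number mu = 8.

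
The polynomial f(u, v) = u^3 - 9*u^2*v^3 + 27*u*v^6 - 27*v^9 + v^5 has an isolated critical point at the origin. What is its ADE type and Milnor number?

The Hessian of f at 0 has rank 0. Corank 2; j^3 = u^3 is a perfect cube, so E-series; the 5-jet and mu = 8 give E_8.

Type E_{8}, Milnor number mu = 8.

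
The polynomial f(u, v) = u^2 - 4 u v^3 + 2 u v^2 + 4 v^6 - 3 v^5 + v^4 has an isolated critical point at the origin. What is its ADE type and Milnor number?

The Hessian of f at 0 has rank 1. Corank 1: A-series; mu = 4 gives A_4.

Type A4, Milnor number mu = 4.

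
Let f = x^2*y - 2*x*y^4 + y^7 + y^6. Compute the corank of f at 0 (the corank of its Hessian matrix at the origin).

Hessian at 0 has rank 0.

2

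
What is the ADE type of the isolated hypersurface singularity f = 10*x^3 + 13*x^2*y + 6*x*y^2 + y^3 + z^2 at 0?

The Hessian of f at 0 has rank 1. Corank 2; j^3 = (2*x + y)*(5*x^2 + 4*x*y + y^2) splits into three distinct lines over C (the quadratic factor has nonzero discriminant), so D_4.

D_4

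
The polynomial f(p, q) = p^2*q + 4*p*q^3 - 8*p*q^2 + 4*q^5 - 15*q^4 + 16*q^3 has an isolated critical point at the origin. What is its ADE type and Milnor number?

Type D_5, Milnor number mu = 5.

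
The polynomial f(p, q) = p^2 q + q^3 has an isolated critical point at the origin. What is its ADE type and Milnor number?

Type D_4, Milnor number mu = 4.

The Hessian of f at 0 is [[0, 0], [0, 0]] with rank 0, so corank 2. A Groebner basis of the Jacobian ideal J(f) in C{p,q} is {q^3, p^2 + 3*q^2, p*q}; counting standard monomials gives mu = 4. Corank 2; j^3 = q*(p^2 + q^2) splits into three distinct lines over C (the quadratic factor has nonzero discriminant), so D_4.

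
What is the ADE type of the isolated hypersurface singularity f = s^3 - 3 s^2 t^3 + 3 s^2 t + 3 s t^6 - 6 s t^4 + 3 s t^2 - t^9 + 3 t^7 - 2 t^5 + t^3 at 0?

The Hessian of f at 0 has rank 0. Corank 2; j^3 = (s + t)^3 is a perfect cube, so E-series; the 5-jet and mu = 8 give E_8.

E_{8}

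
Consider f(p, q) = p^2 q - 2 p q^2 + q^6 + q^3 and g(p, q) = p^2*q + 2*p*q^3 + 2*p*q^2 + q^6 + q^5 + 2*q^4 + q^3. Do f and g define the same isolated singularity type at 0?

Yes.

The Hessian of f at 0 has rank 0. Corank 2; j^3 = q*(p - q)^2 has shape L^2 M (L != M), so D-series; mu = 7 gives D_7. The Hessian of g at 0 has rank 0. Corank 2; j^3 = q*(p + q)^2 has shape L^2 M (L != M), so D-series; mu = 7 gives D_7. Both have type D_7, hence right-equivalent.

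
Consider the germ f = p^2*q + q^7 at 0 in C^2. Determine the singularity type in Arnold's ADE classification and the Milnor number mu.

The Hessian of f at 0 has rank 0. Corank 2; j^3 = p^2*q has shape L^2 M (L != M), so D-series; mu = 8 gives D_8.

Type D8, Milnor number mu = 8.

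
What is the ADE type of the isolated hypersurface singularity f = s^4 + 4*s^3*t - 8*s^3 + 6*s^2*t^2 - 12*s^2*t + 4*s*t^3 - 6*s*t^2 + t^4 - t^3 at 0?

The Hessian of f at 0 is [[0, 0], [0, 0]] with rank 0, so corank 2. A Groebner basis of the Jacobian ideal J(f) in C{s,t} is {t^4, s*t^2 + 2*t^3/3, s^2 + s*t + t^2/4}; counting standard monomials gives mu = 6. Corank 2; j^3 = -(2*s + t)^3 is a perfect cube, so E-series; the 4-jet and mu = 6 give E_6.

E_6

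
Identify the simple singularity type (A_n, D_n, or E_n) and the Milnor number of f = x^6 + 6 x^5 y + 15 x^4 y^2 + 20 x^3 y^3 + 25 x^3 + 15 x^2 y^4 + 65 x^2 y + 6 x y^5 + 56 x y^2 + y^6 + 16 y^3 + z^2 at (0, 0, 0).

Type D_{7}, Milnor number mu = 7.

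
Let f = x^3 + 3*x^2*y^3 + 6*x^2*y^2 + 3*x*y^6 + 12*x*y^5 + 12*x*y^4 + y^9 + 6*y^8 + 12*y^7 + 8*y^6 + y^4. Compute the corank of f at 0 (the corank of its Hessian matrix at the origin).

The Hessian at 0 is [[0, 0], [0, 0]] of rank 0; hence corank 2.

2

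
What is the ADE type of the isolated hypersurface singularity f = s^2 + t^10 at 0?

A9

The Hessian of f at 0 is [[2, 0], [0, 0]] with rank 1, so corank 1. A Groebner basis of the Jacobian ideal J(f) in C{s,t} is {t^9, s}; counting standard monomials gives mu = 9. Corank 1: A-series; mu = 9 gives A_9.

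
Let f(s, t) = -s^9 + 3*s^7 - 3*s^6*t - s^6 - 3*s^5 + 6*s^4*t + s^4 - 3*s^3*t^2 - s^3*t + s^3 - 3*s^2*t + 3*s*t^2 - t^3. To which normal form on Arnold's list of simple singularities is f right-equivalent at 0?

E_7

The Hessian of f at 0 is [[0, 0], [0, 0]] with rank 0, so corank 2. A Groebner basis of the Jacobian ideal J(f) in C{s,t} is {3*s^2 - 6*s*t + t^4 + t^3 + 3*t^2, s^3 + 3*s^2 - 6*s*t + 3*t^2, s^2*t + 3*s^2 - 6*s*t + 3*t^2, 2*s^2 + s*t^2 - 4*s*t - t^3/3 + 2*t^2}; counting standard monomials gives mu = 7. Corank 2; j^3 = (s - t)^3 is a perfect cube, so E-series; the 4-jet and mu = 7 give E_7.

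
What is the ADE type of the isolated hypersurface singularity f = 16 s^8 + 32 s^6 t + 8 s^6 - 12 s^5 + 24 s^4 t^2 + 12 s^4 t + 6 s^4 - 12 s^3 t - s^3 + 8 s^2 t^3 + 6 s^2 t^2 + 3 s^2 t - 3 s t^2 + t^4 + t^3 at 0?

E6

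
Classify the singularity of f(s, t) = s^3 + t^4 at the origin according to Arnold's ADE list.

E_6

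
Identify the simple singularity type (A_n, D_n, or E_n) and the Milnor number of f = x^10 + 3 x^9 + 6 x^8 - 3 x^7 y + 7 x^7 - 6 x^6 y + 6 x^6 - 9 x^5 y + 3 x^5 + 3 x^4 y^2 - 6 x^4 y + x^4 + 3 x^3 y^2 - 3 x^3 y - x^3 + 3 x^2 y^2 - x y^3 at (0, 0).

The Hessian of f at 0 is [[0, 0], [0, 0]] with rank 0, so corank 2. A Groebner basis of the Jacobian ideal J(f) in C{x,y} is {3*x^2 + y^4 + y^3, x^3, x^2*y - x^2 - y^3/3, -2*x^2 + x*y^2 - 2*y^3/3}; counting standard monomials gives mu = 7. Corank 2; j^3 = -x^3 is a perfect cube, so E-series; the 4-jet and mu = 7 give E_7.

Type E7, Milnor number mu = 7.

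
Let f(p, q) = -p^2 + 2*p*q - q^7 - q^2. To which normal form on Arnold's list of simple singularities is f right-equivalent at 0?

A_6

The Hessian of f at 0 has rank 1. Corank 1: A-series; mu = 6 gives A_6.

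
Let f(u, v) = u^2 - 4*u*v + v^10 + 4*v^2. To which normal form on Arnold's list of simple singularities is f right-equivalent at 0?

A9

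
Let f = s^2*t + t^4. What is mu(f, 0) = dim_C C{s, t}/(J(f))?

5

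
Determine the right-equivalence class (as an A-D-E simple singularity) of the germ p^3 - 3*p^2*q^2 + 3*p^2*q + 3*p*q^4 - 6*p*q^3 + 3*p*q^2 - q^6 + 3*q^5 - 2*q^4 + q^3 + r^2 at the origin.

The Hessian of f at 0 has rank 1. Corank 2; j^3 = (p + q)^3 is a perfect cube, so E-series; the 4-jet and mu = 6 give E_6.

E_6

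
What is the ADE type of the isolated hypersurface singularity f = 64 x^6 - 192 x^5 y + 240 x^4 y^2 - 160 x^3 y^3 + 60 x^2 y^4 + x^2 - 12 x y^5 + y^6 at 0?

The Hessian of f at 0 has rank 1. Corank 1: A-series; mu = 5 gives A_5.

A_5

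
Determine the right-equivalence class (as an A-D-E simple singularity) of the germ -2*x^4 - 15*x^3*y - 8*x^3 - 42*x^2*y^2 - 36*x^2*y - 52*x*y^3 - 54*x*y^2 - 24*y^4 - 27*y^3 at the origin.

E_{7}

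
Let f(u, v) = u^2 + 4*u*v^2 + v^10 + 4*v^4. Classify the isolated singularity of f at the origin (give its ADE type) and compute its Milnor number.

The Hessian of f at 0 has rank 1. Corank 1: A-series; mu = 9 gives A_9.

Type A9, Milnor number mu = 9.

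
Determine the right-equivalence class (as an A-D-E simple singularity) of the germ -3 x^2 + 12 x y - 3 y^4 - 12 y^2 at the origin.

A_3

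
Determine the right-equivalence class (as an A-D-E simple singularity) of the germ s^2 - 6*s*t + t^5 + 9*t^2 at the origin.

A4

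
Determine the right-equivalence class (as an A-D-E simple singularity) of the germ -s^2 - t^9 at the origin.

A8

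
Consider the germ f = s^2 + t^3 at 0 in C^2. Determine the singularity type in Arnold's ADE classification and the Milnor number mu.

Type A_{2}, Milnor number mu = 2.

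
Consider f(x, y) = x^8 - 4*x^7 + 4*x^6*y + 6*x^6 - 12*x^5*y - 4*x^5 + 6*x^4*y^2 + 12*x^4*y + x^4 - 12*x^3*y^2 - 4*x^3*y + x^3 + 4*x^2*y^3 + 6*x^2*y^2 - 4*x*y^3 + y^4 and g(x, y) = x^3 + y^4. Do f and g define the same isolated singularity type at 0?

The Hessian of f at 0 is [[0, 0], [0, 0]] with rank 0, so corank 2. A Groebner basis of the Jacobian ideal J(f) in C{x,y} is {y^4, x*y^2 - y^3/3, x^2}; counting standard monomials gives mu = 6. Corank 2; j^3 = x^3 is a perfect cube, so E-series; the 4-jet and mu = 6 give E_6. The Hessian of g at 0 is [[0, 0], [0, 0]] with rank 0, so corank 2. A Groebner basis of the Jacobian ideal J(g) in C{x,y} is {y^3, x^2}; counting standard monomials gives mu = 6. Corank 2; j^3 = x^3 is a perfect cube, so E-series; the 4-jet and mu = 6 give E_6. Both have type E_6, hence right-equivalent.

Yes.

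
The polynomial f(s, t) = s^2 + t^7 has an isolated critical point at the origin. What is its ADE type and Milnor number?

The Hessian of f at 0 is [[2, 0], [0, 0]] with rank 1, so corank 1. A Groebner basis of the Jacobian ideal J(f) in C{s,t} is {t^6, s}; counting standard monomials gives mu = 6. Corank 1: A-series; mu = 6 gives A_6.

Type A_6, Milnor number mu = 6.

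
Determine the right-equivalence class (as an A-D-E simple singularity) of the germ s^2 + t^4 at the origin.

A_{3}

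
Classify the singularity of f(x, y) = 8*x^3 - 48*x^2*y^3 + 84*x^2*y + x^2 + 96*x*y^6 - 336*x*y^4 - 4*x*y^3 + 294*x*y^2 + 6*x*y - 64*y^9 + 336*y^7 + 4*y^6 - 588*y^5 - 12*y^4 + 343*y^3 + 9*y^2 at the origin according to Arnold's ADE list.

A2

The Hessian of f at 0 has rank 1. Corank 1: A-series; mu = 2 gives A_2.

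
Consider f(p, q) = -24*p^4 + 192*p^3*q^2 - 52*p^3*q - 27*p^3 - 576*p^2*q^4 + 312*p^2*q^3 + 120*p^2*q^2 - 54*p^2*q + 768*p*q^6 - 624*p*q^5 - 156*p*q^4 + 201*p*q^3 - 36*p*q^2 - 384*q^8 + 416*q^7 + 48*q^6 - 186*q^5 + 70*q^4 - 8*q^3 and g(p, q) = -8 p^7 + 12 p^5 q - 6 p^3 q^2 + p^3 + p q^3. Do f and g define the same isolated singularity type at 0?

The Hessian of f at 0 has rank 0. Corank 2; j^3 = -(3*p + 2*q)^3 is a perfect cube, so E-series; the 4-jet and mu = 7 give E_7. The Hessian of g at 0 has rank 0. Corank 2; j^3 = p^3 is a perfect cube, so E-series; the 4-jet and mu = 7 give E_7. Both have type E_7, hence right-equivalent.

Yes.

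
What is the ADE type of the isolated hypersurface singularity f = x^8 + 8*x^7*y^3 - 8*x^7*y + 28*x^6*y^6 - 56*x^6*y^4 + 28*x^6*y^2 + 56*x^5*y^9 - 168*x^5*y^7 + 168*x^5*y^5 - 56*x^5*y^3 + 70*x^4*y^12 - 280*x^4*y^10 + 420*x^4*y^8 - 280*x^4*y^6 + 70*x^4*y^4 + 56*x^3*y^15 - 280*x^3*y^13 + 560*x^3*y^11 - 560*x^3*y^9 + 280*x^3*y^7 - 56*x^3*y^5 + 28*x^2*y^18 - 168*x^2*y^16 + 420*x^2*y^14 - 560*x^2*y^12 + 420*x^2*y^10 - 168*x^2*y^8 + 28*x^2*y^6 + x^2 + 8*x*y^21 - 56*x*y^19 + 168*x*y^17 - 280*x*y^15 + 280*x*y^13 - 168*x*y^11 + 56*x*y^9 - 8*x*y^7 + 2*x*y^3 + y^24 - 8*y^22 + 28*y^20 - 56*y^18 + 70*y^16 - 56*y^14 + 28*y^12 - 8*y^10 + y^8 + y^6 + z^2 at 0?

A7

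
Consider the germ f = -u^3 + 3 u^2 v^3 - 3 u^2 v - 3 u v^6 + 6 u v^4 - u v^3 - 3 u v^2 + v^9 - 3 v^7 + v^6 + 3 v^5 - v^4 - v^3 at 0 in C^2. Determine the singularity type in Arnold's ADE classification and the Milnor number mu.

The Hessian of f at 0 has rank 0. Corank 2; j^3 = -(u + v)^3 is a perfect cube, so E-series; the 4-jet and mu = 7 give E_7.

Type E_7, Milnor number mu = 7.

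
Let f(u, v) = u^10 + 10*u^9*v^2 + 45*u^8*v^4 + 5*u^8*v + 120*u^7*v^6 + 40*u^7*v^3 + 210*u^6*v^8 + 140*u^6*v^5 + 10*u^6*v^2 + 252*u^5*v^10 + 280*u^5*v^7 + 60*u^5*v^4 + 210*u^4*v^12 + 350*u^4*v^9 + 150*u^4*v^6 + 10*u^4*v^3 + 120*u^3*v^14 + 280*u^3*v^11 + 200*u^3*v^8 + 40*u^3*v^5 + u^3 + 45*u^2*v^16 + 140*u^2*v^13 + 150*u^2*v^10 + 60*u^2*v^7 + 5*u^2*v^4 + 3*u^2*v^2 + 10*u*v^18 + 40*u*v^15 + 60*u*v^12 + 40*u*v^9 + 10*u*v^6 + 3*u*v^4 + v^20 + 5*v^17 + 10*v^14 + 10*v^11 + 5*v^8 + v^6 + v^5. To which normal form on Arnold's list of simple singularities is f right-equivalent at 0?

E_8

The Hessian of f at 0 has rank 0. Corank 2; j^3 = u^3 is a perfect cube, so E-series; the 5-jet and mu = 8 give E_8.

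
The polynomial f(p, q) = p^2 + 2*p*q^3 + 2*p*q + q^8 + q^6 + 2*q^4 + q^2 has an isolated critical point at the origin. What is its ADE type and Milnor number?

Type A_{7}, Milnor number mu = 7.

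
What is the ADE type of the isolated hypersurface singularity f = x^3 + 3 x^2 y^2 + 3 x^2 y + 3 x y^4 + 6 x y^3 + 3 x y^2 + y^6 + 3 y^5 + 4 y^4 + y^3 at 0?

E_6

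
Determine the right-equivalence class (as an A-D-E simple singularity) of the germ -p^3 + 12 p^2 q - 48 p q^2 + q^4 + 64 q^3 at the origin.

E6

The Hessian of f at 0 is [[0, 0], [0, 0]] with rank 0, so corank 2. A Groebner basis of the Jacobian ideal J(f) in C{p,q} is {q^3, p^2 - 8*p*q + 16*q^2}; counting standard monomials gives mu = 6. Corank 2; j^3 = -(p - 4*q)^3 is a perfect cube, so E-series; the 4-jet and mu = 6 give E_6.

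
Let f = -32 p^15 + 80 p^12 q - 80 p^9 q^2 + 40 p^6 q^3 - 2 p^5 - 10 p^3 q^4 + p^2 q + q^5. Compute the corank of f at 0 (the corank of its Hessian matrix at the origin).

The Hessian at 0 is [[0, 0], [0, 0]] of rank 0; hence corank 2.

2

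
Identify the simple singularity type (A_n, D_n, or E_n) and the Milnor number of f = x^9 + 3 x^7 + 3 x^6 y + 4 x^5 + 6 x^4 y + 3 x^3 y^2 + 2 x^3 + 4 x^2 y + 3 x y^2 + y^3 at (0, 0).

Type D4, Milnor number mu = 4.

The Hessian of f at 0 is [[0, 0], [0, 0]] with rank 0, so corank 2. A Groebner basis of the Jacobian ideal J(f) in C{x,y} is {y^3, x^2 - 3*y^2/2, x*y + 3*y^2/2}; counting standard monomials gives mu = 4. Corank 2; j^3 = (x + y)*(2*x^2 + 2*x*y + y^2) splits into three distinct lines over C (the quadratic factor has nonzero discriminant), so D_4.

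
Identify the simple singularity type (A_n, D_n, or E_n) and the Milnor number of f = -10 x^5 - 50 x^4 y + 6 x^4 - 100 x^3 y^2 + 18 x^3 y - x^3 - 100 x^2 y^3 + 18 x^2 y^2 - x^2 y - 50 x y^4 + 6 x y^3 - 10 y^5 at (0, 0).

Type D_6, Milnor number mu = 6.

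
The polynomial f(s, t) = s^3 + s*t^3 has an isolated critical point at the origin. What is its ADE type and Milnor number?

Type E7, Milnor number mu = 7.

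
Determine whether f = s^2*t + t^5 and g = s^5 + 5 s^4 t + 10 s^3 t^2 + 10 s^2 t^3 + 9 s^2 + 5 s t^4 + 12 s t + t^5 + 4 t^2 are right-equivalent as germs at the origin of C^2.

No.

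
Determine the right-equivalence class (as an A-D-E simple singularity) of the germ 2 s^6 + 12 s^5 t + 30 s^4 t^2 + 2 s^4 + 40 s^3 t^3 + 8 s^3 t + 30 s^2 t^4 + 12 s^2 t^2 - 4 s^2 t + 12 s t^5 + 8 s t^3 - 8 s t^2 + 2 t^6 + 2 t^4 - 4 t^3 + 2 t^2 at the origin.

A_5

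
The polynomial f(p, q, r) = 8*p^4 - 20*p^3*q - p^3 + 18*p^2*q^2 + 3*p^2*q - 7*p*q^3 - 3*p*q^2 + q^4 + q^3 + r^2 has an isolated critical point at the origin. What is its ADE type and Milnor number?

Type E7, Milnor number mu = 7.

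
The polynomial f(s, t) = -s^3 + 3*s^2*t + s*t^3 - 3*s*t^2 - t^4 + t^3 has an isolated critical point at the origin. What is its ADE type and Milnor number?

Type E7, Milnor number mu = 7.

The Hessian of f at 0 is [[0, 0], [0, 0]] with rank 0, so corank 2. A Groebner basis of the Jacobian ideal J(f) in C{s,t} is {s^3 - 3*s^2*t + 6*s^2 - 12*s*t + 6*t^2, -3*s^2 + s*t^2 + 6*s*t - 3*t^2, -3*s^2 + 6*s*t + t^3 - 3*t^2}; counting standard monomials gives mu = 7. Corank 2; j^3 = -(s - t)^3 is a perfect cube, so E-series; the 4-jet and mu = 7 give E_7.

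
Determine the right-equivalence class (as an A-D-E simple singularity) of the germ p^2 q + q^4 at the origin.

D_{5}

The Hessian of f at 0 has rank 0. Corank 2; j^3 = p^2*q has shape L^2 M (L != M), so D-series; mu = 5 gives D_5.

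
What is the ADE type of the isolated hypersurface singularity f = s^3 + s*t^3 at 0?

E_7

The Hessian of f at 0 has rank 0. Corank 2; j^3 = s^3 is a perfect cube, so E-series; the 4-jet and mu = 7 give E_7.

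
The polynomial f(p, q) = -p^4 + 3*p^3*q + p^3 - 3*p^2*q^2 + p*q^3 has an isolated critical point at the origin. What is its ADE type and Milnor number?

The Hessian of f at 0 is [[0, 0], [0, 0]] with rank 0, so corank 2. A Groebner basis of the Jacobian ideal J(f) in C{p,q} is {3*p^2 + q^4 + q^3, p^3, p^2*q - p^2 - q^3/3, -2*p^2 + p*q^2 - 2*q^3/3}; counting standard monomials gives mu = 7. Corank 2; j^3 = p^3 is a perfect cube, so E-series; the 4-jet and mu = 7 give E_7.

Type E_7, Milnor number mu = 7.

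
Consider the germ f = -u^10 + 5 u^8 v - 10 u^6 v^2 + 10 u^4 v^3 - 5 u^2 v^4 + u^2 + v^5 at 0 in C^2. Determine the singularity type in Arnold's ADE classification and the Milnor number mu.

The Hessian of f at 0 is [[2, 0], [0, 0]] with rank 1, so corank 1. A Groebner basis of the Jacobian ideal J(f) in C{u,v} is {v^4, u}; counting standard monomials gives mu = 4. Corank 1: A-series; mu = 4 gives A_4.

Type A_{4}, Milnor number mu = 4.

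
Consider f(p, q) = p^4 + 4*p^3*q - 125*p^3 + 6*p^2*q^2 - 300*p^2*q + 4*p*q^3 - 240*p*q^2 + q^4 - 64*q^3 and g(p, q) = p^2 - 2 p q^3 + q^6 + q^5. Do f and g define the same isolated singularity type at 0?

No.

The Hessian of f at 0 is [[0, 0], [0, 0]] with rank 0, so corank 2. A Groebner basis of the Jacobian ideal J(f) in C{p,q} is {q^4, p*q^2 + 13*q^3/15, p^2 + 8*p*q/5 + 16*q^2/25}; counting standard monomials gives mu = 6. Corank 2; j^3 = -(5*p + 4*q)^3 is a perfect cube, so E-series; the 4-jet and mu = 6 give E_6. The Hessian of g at 0 is [[2, 0], [0, 0]] with rank 1, so corank 1. A Groebner basis of the Jacobian ideal J(g) in C{p,q} is {-p + q^3, p^2, p*q}; counting standard monomials gives mu = 4. Corank 1: A-series; mu = 4 gives A_4. f is E_6 but g is A_4, hence not right-equivalent.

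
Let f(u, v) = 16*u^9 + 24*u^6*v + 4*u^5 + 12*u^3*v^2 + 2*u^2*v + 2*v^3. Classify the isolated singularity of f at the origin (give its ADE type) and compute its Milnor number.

The Hessian of f at 0 is [[0, 0], [0, 0]] with rank 0, so corank 2. A Groebner basis of the Jacobian ideal J(f) in C{u,v} is {v^3, u^2 + 3*v^2, u*v}; counting standard monomials gives mu = 4. Corank 2; j^3 = 2*v*(u^2 + v^2) splits into three distinct lines over C (the quadratic factor has nonzero discriminant), so D_4.

Type D_4, Milnor number mu = 4.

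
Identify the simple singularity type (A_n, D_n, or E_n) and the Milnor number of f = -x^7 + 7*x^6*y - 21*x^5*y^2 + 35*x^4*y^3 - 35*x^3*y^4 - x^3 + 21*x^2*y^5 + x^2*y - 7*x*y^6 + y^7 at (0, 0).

Type D_8, Milnor number mu = 8.

The Hessian of f at 0 has rank 0. Corank 2; j^3 = -x^2*(x - y) has shape L^2 M (L != M), so D-series; mu = 8 gives D_8.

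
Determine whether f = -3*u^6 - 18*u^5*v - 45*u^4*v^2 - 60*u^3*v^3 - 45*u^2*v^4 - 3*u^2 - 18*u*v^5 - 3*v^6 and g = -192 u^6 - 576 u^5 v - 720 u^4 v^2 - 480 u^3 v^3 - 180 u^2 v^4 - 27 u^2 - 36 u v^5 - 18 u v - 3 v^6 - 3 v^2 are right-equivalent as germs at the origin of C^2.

Yes.

The Hessian of f at 0 is [[-6, 0], [0, 0]] with rank 1, so corank 1. A Groebner basis of the Jacobian ideal J(f) in C{u,v} is {v^5, u}; counting standard monomials gives mu = 5. Corank 1: A-series; mu = 5 gives A_5. The Hessian of g at 0 is [[-54, -18], [-18, -6]] with rank 1, so corank 1. A Groebner basis of the Jacobian ideal J(g) in C{u,v} is {v^5, u + v/3}; counting standard monomials gives mu = 5. Corank 1: A-series; mu = 5 gives A_5. Both have type A_5, hence right-equivalent.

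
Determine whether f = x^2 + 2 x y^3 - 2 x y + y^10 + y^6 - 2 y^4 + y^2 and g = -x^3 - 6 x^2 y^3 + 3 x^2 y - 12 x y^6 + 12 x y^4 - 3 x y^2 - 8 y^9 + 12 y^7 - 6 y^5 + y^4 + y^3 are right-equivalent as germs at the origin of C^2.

The Hessian of f at 0 has rank 1. Corank 1: A-series; mu = 9 gives A_9. The Hessian of g at 0 has rank 0. Corank 2; j^3 = -(x - y)^3 is a perfect cube, so E-series; the 4-jet and mu = 6 give E_6. f is A_9 but g is E_6, hence not right-equivalent.

No.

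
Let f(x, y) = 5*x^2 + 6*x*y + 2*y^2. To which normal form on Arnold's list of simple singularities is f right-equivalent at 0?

A1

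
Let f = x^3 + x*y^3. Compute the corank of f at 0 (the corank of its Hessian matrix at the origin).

2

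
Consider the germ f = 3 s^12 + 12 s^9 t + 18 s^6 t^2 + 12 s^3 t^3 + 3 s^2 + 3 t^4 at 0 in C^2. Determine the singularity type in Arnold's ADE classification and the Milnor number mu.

The Hessian of f at 0 is [[6, 0], [0, 0]] with rank 1, so corank 1. A Groebner basis of the Jacobian ideal J(f) in C{s,t} is {t^3, s}; counting standard monomials gives mu = 3. Corank 1: A-series; mu = 3 gives A_3.

Type A_{3}, Milnor number mu = 3.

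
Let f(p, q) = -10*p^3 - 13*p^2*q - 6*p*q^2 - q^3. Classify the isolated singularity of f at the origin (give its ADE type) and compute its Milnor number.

The Hessian of f at 0 has rank 0. Corank 2; j^3 = -(2*p + q)*(5*p^2 + 4*p*q + q^2) splits into three distinct lines over C (the quadratic factor has nonzero discriminant), so D_4.

Type D_4, Milnor number mu = 4.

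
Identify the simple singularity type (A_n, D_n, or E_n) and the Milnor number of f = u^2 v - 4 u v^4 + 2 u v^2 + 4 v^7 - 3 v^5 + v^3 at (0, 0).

The Hessian of f at 0 has rank 0. Corank 2; j^3 = v*(u + v)^2 has shape L^2 M (L != M), so D-series; mu = 6 gives D_6.

Type D6, Milnor number mu = 6.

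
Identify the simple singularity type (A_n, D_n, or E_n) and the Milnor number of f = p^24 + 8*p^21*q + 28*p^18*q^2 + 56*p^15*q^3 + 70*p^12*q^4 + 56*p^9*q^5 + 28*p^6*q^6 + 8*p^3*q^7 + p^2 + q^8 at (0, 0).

Type A_{7}, Milnor number mu = 7.

The Hessian of f at 0 has rank 1. Corank 1: A-series; mu = 7 gives A_7.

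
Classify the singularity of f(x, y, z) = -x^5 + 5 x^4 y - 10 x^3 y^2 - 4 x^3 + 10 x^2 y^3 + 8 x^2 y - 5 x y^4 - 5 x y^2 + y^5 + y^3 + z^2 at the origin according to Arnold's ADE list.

The Hessian of f at 0 has rank 1. Corank 2; j^3 = -(x - y)*(2*x - y)^2 has shape L^2 M (L != M), so D-series; mu = 6 gives D_6.

D6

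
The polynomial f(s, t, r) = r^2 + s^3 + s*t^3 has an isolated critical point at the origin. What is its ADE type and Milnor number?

Type E_7, Milnor number mu = 7.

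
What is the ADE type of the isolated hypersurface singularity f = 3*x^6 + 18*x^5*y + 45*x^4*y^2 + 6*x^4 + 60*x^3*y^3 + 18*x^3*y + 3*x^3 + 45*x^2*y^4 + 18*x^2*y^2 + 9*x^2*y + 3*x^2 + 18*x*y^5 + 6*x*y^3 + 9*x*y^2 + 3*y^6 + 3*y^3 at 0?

The Hessian of f at 0 has rank 1. Corank 1: A-series; mu = 2 gives A_2.

A_{2}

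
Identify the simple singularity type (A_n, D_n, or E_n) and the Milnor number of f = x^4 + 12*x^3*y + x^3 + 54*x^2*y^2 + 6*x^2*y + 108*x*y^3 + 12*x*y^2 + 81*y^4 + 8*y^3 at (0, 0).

Type E_{6}, Milnor number mu = 6.

The Hessian of f at 0 has rank 0. Corank 2; j^3 = (x + 2*y)^3 is a perfect cube, so E-series; the 4-jet and mu = 6 give E_6.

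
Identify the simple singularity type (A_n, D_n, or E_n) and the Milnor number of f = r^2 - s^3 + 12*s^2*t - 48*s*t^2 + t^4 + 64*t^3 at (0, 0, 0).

Type E_6, Milnor number mu = 6.

The Hessian of f at 0 has rank 1. Corank 2; j^3 = -(s - 4*t)^3 is a perfect cube, so E-series; the 4-jet and mu = 6 give E_6.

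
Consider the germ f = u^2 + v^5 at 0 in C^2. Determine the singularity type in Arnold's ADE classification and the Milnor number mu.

Type A4, Milnor number mu = 4.

The Hessian of f at 0 is [[2, 0], [0, 0]] with rank 1, so corank 1. A Groebner basis of the Jacobian ideal J(f) in C{u,v} is {v^4, u}; counting standard monomials gives mu = 4. Corank 1: A-series; mu = 4 gives A_4.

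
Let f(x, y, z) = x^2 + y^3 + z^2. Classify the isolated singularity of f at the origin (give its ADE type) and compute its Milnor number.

Type A_2, Milnor number mu = 2.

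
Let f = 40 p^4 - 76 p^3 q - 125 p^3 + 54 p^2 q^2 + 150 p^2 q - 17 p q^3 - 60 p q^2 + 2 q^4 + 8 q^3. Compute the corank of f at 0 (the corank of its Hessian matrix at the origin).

2

The Hessian at 0 is [[0, 0], [0, 0]] of rank 0; hence corank 2.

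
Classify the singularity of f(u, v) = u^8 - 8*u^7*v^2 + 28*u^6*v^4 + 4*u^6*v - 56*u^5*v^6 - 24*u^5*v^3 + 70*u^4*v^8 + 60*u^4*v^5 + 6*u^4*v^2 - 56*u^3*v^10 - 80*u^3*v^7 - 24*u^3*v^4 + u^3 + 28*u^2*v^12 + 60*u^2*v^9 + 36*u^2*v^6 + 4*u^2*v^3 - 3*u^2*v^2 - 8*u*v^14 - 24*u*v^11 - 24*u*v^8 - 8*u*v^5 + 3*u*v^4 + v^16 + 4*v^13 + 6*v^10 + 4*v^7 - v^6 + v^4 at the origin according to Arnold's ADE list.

E_{6}

The Hessian of f at 0 has rank 0. Corank 2; j^3 = u^3 is a perfect cube, so E-series; the 4-jet and mu = 6 give E_6.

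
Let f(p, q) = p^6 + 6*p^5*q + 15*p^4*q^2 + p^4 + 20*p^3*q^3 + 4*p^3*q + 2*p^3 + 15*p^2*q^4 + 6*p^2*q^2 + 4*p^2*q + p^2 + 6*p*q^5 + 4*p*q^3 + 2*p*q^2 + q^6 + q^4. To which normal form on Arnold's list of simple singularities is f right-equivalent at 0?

The Hessian of f at 0 has rank 1. Corank 1: A-series; mu = 5 gives A_5.

A_5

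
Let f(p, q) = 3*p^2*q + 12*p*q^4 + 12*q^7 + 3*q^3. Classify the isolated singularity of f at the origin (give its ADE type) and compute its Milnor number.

Type D_{4}, Milnor number mu = 4.

The Hessian of f at 0 has rank 0. Corank 2; j^3 = 3*q*(p^2 + q^2) splits into three distinct lines over C (the quadratic factor has nonzero discriminant), so D_4.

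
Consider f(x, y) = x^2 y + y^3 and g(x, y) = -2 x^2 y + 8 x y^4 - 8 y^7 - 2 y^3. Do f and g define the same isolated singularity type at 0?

Yes.

The Hessian of f at 0 has rank 0. Corank 2; j^3 = y*(x^2 + y^2) splits into three distinct lines over C (the quadratic factor has nonzero discriminant), so D_4. The Hessian of g at 0 has rank 0. Corank 2; j^3 = -2*y*(x^2 + y^2) splits into three distinct lines over C (the quadratic factor has nonzero discriminant), so D_4. Both have type D_4, hence right-equivalent.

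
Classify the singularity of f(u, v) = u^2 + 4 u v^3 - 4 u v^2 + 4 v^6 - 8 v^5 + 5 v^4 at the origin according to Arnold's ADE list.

The Hessian of f at 0 has rank 1. Corank 1: A-series; mu = 3 gives A_3.

A3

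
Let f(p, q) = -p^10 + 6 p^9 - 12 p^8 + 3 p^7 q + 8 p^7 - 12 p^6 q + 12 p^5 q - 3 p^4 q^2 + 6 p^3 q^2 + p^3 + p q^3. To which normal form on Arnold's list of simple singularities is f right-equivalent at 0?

E_7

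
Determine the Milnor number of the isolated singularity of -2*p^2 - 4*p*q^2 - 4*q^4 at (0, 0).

3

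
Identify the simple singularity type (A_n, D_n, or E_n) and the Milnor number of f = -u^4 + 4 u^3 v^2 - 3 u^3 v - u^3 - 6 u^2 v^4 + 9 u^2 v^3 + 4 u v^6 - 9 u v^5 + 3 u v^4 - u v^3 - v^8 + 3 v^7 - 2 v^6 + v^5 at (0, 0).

The Hessian of f at 0 is [[0, 0], [0, 0]] with rank 0, so corank 2. A Groebner basis of the Jacobian ideal J(f) in C{u,v} is {-u^2/2 + v^4 - v^3/6, u^3, u^2*v + u^2/6 + v^3/18, -5*u^2/6 + u*v^2 - 5*v^3/18}; counting standard monomials gives mu = 7. Corank 2; j^3 = -u^3 is a perfect cube, so E-series; the 4-jet and mu = 7 give E_7.

Type E7, Milnor number mu = 7.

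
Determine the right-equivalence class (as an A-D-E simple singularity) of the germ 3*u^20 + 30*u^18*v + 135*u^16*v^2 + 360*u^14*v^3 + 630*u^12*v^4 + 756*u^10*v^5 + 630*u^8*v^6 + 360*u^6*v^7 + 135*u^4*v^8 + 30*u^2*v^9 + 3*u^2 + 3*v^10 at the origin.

A_{9}

The Hessian of f at 0 is [[6, 0], [0, 0]] with rank 1, so corank 1. A Groebner basis of the Jacobian ideal J(f) in C{u,v} is {v^9, u}; counting standard monomials gives mu = 9. Corank 1: A-series; mu = 9 gives A_9.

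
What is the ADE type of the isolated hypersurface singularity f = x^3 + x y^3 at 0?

The Hessian of f at 0 has rank 0. Corank 2; j^3 = x^3 is a perfect cube, so E-series; the 4-jet and mu = 7 give E_7.

E_7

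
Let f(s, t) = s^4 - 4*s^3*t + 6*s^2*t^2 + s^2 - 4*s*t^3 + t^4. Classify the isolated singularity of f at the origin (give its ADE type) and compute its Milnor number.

Type A3, Milnor number mu = 3.

The Hessian of f at 0 is [[2, 0], [0, 0]] with rank 1, so corank 1. A Groebner basis of the Jacobian ideal J(f) in C{s,t} is {t^3, s}; counting standard monomials gives mu = 3. Corank 1: A-series; mu = 3 gives A_3.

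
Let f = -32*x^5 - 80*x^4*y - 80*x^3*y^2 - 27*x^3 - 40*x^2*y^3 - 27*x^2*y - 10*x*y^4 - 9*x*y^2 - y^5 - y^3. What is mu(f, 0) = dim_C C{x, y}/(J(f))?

8

The Hessian of f at 0 has rank 0. Corank 2; j^3 = -(3*x + y)^3 is a perfect cube, so E-series; the 5-jet and mu = 8 give E_8.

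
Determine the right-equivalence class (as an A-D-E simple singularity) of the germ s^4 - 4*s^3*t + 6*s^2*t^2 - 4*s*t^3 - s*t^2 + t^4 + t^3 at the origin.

The Hessian of f at 0 is [[0, 0], [0, 0]] with rank 0, so corank 2. A Groebner basis of the Jacobian ideal J(f) in C{s,t} is {s^3 - t^2/4, t^3, s*t - t^2}; counting standard monomials gives mu = 5. Corank 2; j^3 = -t^2*(s - t) has shape L^2 M (L != M), so D-series; mu = 5 gives D_5.

D_5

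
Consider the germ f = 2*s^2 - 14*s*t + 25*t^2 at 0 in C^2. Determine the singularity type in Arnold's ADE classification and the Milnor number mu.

The Hessian of f at 0 has rank 2. Corank 0: nondegenerate Morse point, so A_1.

Type A_{1}, Milnor number mu = 1.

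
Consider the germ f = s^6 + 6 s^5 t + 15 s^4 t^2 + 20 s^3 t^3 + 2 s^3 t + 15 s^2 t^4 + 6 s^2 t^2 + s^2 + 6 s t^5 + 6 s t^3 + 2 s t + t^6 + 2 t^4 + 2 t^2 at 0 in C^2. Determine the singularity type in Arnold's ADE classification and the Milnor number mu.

Type A_1, Milnor number mu = 1.

The Hessian of f at 0 has rank 2. Corank 0: nondegenerate Morse point, so A_1.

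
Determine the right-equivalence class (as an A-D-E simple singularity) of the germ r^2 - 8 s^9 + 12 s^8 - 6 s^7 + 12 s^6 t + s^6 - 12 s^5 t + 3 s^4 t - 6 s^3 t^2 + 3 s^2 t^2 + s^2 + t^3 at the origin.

A2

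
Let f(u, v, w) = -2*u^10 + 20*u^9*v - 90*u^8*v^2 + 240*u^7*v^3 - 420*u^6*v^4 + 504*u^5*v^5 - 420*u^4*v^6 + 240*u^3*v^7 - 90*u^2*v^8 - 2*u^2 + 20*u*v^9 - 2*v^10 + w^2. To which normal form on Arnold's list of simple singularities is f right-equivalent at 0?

A_9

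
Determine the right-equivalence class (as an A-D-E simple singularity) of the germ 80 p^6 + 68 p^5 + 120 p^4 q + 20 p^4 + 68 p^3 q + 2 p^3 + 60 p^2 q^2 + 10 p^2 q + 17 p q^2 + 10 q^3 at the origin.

D_4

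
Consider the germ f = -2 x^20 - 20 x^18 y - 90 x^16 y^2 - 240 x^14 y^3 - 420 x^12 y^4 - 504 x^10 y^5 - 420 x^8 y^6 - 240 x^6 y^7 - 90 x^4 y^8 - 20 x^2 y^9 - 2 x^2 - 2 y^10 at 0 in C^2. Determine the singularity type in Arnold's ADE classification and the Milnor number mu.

Type A9, Milnor number mu = 9.

The Hessian of f at 0 is [[-4, 0], [0, 0]] with rank 1, so corank 1. A Groebner basis of the Jacobian ideal J(f) in C{x,y} is {y^9, x}; counting standard monomials gives mu = 9. Corank 1: A-series; mu = 9 gives A_9.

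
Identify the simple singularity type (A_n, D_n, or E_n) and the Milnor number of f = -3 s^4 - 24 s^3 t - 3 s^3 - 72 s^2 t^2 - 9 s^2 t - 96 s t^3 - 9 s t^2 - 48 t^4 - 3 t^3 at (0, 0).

Type E6, Milnor number mu = 6.

The Hessian of f at 0 has rank 0. Corank 2; j^3 = -3*(s + t)^3 is a perfect cube, so E-series; the 4-jet and mu = 6 give E_6.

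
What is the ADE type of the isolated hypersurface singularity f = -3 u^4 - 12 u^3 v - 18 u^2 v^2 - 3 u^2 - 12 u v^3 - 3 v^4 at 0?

The Hessian of f at 0 has rank 1. Corank 1: A-series; mu = 3 gives A_3.

A_3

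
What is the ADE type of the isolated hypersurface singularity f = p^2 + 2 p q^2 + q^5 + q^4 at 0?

A_{4}

The Hessian of f at 0 has rank 1. Corank 1: A-series; mu = 4 gives A_4.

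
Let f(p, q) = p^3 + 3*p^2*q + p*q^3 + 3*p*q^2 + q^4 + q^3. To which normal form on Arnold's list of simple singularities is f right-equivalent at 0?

The Hessian of f at 0 has rank 0. Corank 2; j^3 = (p + q)^3 is a perfect cube, so E-series; the 4-jet and mu = 7 give E_7.

E_7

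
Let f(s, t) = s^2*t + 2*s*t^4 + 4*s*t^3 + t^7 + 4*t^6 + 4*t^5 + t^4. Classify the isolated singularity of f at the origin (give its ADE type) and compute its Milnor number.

Type D_5, Milnor number mu = 5.

The Hessian of f at 0 is [[0, 0], [0, 0]] with rank 0, so corank 2. A Groebner basis of the Jacobian ideal J(f) in C{s,t} is {s*t^2, s*t/2 + t^3, s^2 - 2*s*t}; counting standard monomials gives mu = 5. Corank 2; j^3 = s^2*t has shape L^2 M (L != M), so D-series; mu = 5 gives D_5.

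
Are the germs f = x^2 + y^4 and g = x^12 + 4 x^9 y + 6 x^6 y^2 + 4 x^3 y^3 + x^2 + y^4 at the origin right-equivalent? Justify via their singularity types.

Yes.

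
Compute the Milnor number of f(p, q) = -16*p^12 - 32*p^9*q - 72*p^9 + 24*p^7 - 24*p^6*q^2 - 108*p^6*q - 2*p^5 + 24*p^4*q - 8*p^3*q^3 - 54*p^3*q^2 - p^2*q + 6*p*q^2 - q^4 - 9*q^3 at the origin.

5

The Hessian of f at 0 has rank 0. Corank 2; j^3 = -q*(p - 3*q)^2 has shape L^2 M (L != M), so D-series; mu = 5 gives D_5.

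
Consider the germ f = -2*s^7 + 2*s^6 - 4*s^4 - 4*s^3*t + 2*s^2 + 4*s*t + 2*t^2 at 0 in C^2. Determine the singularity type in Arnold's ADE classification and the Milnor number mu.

Type A6, Milnor number mu = 6.

The Hessian of f at 0 has rank 1. Corank 1: A-series; mu = 6 gives A_6.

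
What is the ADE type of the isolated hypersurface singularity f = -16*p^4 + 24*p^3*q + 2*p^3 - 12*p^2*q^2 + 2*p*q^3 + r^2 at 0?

The Hessian of f at 0 has rank 1. Corank 2; j^3 = 2*p^3 is a perfect cube, so E-series; the 4-jet and mu = 7 give E_7.

E_7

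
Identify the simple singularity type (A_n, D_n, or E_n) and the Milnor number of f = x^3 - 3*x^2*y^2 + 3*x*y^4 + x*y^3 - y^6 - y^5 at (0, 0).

The Hessian of f at 0 has rank 0. Corank 2; j^3 = x^3 is a perfect cube, so E-series; the 4-jet and mu = 7 give E_7.

Type E_7, Milnor number mu = 7.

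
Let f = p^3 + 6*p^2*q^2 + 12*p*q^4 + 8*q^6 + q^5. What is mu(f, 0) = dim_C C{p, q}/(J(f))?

8

The Hessian of f at 0 has rank 0. Corank 2; j^3 = p^3 is a perfect cube, so E-series; the 5-jet and mu = 8 give E_8.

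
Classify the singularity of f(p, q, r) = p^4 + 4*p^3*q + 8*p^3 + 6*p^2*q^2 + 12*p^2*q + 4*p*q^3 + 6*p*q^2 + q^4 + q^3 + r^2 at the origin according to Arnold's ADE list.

The Hessian of f at 0 is [[0, 0, 0], [0, 0, 0], [0, 0, 2]] with rank 1, so corank 2. A Groebner basis of the Jacobian ideal J(f) in C{p,q,r} is {q^4, p*q^2 + 2*q^3/3, p^2 + p*q + q^2/4, r}; counting standard monomials gives mu = 6. Corank 2; j^3 = (2*p + q)^3 is a perfect cube, so E-series; the 4-jet and mu = 6 give E_6.

E_6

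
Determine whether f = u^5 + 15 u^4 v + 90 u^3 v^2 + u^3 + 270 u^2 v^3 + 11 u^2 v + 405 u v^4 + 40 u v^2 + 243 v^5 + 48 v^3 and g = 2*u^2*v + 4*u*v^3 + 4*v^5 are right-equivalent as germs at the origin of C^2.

Yes.

The Hessian of f at 0 has rank 0. Corank 2; j^3 = (u + 3*v)*(u + 4*v)^2 has shape L^2 M (L != M), so D-series; mu = 6 gives D_6. The Hessian of g at 0 has rank 0. Corank 2; j^3 = 2*u^2*v has shape L^2 M (L != M), so D-series; mu = 6 gives D_6. Both have type D_6, hence right-equivalent.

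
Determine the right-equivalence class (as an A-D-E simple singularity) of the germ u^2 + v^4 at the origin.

The Hessian of f at 0 is [[2, 0], [0, 0]] with rank 1, so corank 1. A Groebner basis of the Jacobian ideal J(f) in C{u,v} is {v^3, u}; counting standard monomials gives mu = 3. Corank 1: A-series; mu = 3 gives A_3.

A_{3}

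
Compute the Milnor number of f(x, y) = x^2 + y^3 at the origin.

2

The Hessian of f at 0 has rank 1. Corank 1: A-series; mu = 2 gives A_2.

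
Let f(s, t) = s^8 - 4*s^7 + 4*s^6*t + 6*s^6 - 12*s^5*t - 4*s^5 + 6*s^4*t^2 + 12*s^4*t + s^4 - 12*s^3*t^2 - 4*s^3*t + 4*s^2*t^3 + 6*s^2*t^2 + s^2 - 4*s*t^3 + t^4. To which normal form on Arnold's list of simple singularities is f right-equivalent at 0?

A3

The Hessian of f at 0 has rank 1. Corank 1: A-series; mu = 3 gives A_3.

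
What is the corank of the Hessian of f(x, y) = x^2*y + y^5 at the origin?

2

Hessian at 0 has rank 0.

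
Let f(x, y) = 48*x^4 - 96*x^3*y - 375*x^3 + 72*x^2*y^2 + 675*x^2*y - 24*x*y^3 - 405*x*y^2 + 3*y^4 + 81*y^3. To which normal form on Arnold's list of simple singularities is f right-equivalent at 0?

E_6

The Hessian of f at 0 has rank 0. Corank 2; j^3 = -3*(5*x - 3*y)^3 is a perfect cube, so E-series; the 4-jet and mu = 6 give E_6.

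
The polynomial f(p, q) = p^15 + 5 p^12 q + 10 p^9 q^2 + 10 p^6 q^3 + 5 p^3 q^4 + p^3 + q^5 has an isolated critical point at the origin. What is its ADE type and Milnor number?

Type E_8, Milnor number mu = 8.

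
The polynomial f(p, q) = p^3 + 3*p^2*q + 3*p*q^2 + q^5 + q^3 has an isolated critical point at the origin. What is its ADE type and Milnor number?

Type E_8, Milnor number mu = 8.

The Hessian of f at 0 has rank 0. Corank 2; j^3 = (p + q)^3 is a perfect cube, so E-series; the 5-jet and mu = 8 give E_8.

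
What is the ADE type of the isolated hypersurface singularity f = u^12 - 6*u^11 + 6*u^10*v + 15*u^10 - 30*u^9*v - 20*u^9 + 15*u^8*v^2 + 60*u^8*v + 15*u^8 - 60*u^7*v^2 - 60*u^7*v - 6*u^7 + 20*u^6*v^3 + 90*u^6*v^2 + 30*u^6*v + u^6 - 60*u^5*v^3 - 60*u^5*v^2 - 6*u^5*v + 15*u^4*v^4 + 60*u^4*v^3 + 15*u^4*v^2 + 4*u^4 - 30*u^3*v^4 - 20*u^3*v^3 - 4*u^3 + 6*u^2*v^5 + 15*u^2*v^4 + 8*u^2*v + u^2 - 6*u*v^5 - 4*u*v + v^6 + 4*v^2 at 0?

A5

The Hessian of f at 0 has rank 1. Corank 1: A-series; mu = 5 gives A_5.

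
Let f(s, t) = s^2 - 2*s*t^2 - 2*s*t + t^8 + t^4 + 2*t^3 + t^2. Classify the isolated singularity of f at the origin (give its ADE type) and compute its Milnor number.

Type A7, Milnor number mu = 7.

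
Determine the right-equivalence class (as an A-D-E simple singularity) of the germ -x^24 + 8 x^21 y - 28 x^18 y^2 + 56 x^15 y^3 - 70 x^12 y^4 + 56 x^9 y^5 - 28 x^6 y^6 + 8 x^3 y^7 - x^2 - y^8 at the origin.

A_{7}

The Hessian of f at 0 has rank 1. Corank 1: A-series; mu = 7 gives A_7.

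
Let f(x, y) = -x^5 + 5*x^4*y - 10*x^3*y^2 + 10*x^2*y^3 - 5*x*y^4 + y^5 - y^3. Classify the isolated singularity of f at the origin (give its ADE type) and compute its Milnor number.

Type E_8, Milnor number mu = 8.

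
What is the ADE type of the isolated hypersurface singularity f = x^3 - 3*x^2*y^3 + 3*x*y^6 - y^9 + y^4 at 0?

The Hessian of f at 0 has rank 0. Corank 2; j^3 = x^3 is a perfect cube, so E-series; the 4-jet and mu = 6 give E_6.

E_{6}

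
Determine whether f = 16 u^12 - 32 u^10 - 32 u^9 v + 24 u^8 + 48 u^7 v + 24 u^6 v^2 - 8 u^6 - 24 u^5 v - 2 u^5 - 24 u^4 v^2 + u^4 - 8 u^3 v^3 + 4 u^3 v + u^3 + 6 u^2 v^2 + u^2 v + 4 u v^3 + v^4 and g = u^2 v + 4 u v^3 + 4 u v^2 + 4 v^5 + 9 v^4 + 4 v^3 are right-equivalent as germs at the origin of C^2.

Yes.

The Hessian of f at 0 has rank 0. Corank 2; j^3 = u^2*(u + v) has shape L^2 M (L != M), so D-series; mu = 5 gives D_5. The Hessian of g at 0 has rank 0. Corank 2; j^3 = v*(u + 2*v)^2 has shape L^2 M (L != M), so D-series; mu = 5 gives D_5. Both have type D_5, hence right-equivalent.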